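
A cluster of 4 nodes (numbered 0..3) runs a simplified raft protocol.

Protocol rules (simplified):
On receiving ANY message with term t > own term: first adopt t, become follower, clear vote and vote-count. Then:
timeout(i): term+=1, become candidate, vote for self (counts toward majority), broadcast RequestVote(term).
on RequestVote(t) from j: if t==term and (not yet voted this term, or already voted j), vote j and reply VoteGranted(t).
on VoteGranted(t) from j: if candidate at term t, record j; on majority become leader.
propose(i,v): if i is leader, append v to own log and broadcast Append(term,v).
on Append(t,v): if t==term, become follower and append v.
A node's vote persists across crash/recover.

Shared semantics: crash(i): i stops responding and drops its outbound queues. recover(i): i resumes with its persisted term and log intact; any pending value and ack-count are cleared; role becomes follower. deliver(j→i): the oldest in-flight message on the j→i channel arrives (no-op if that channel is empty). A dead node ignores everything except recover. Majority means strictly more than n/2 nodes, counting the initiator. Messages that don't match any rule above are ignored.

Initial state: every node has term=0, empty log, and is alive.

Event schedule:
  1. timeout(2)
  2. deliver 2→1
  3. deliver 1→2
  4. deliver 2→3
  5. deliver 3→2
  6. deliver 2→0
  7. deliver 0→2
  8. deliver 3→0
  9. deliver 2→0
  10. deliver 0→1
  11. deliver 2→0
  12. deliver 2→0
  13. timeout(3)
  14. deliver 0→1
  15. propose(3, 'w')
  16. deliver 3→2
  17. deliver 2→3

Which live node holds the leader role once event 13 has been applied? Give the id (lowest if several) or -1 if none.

2

1. timeout(2):  <2:cand t1 ->
2. deliver 2→1:  <1:foll t1 ->
3. deliver 1→2:  nop
4. deliver 2→3:  <3:foll t1 ->
5. deliver 3→2:  <2:lead t1 ->
6. deliver 2→0:  <0:foll t1 ->
7. deliver 0→2:  nop
8. deliver 3→0:  nop
9. deliver 2→0:  nop
10. deliver 0→1:  nop
11. deliver 2→0:  nop
12. deliver 2→0:  nop
13. timeout(3):  <3:cand t2 ->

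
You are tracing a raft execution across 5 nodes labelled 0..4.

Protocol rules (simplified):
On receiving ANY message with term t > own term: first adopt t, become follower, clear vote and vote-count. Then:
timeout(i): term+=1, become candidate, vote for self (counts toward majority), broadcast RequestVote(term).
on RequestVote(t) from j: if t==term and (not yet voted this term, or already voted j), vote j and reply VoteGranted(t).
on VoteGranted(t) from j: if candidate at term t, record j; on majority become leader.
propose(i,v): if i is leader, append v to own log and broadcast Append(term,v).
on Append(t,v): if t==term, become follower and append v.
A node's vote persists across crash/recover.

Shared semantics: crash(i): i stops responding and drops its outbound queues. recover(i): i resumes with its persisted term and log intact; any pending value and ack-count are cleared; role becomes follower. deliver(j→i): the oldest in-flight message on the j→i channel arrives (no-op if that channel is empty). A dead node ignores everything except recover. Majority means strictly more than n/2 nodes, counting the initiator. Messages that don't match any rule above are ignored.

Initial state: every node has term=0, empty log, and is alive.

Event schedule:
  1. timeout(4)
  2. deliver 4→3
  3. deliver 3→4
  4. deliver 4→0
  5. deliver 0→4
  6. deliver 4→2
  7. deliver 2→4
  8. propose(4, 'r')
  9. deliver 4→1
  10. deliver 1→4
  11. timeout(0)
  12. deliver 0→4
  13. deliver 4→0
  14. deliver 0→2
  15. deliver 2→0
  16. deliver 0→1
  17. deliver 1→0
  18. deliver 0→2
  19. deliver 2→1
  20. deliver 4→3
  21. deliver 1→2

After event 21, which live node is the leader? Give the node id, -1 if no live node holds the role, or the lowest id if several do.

step 1 timeout(4): 4={cand,t=1,log=-}
step 2 deliver 4→3: 3={foll,t=1,log=-}
step 3 deliver 3→4: —
step 4 deliver 4→0: 0={foll,t=1,log=-}
step 5 deliver 0→4: 4={lead,t=1,log=-}
step 6 deliver 4→2: 2={foll,t=1,log=-}
step 7 deliver 2→4: —
step 8 propose(4,'r'): 4={lead,t=1,log=r}
step 9 deliver 4→1: 1={foll,t=1,log=-}
step 10 deliver 1→4: —
step 11 timeout(0): 0={cand,t=2,log=-}
step 12 deliver 0→4: 4={foll,t=2,log=r}
step 13 deliver 4→0: —
step 14 deliver 0→2: 2={foll,t=2,log=-}
step 15 deliver 2→0: —
step 16 deliver 0→1: 1={foll,t=2,log=-}
step 17 deliver 1→0: 0={lead,t=2,log=-}
step 18 deliver 0→2: —
step 19 deliver 2→1: —
step 20 deliver 4→3: 3={foll,t=1,log=r}
step 21 deliver 1→2: —

0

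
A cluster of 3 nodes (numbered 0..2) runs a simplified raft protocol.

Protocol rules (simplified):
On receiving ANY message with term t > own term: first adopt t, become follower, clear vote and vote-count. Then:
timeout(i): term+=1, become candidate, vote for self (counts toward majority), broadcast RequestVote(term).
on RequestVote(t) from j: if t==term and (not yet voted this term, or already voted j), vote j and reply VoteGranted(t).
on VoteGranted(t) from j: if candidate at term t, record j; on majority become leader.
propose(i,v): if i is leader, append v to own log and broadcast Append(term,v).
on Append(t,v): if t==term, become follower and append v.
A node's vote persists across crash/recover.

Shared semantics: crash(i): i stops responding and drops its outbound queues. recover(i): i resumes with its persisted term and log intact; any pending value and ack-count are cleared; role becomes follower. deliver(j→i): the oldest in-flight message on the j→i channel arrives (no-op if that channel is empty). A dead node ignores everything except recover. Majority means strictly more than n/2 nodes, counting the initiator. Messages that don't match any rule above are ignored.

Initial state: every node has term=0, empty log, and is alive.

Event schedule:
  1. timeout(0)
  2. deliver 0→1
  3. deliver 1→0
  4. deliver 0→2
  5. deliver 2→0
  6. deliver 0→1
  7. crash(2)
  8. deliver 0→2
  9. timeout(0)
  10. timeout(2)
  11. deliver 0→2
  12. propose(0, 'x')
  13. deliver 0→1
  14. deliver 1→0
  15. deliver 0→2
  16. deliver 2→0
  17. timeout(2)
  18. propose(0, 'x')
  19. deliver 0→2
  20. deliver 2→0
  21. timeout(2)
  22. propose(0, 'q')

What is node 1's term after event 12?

1

after 1 — timeout(0): n0:cand/t1/[-]
after 2 — deliver 0→1: n1:foll/t1/[-]
after 3 — deliver 1→0: n0:lead/t1/[-]
after 4 — deliver 0→2: n2:foll/t1/[-]
after 5 — deliver 2→0: ·
after 6 — deliver 0→1: ·
after 7 — crash(2): n2:✗foll/t1/[-]
after 8 — deliver 0→2: ·
after 9 — timeout(0): n0:cand/t2/[-]
after 10 — timeout(2): ·
after 11 — deliver 0→2: ·
after 12 — propose(0,'x'): ·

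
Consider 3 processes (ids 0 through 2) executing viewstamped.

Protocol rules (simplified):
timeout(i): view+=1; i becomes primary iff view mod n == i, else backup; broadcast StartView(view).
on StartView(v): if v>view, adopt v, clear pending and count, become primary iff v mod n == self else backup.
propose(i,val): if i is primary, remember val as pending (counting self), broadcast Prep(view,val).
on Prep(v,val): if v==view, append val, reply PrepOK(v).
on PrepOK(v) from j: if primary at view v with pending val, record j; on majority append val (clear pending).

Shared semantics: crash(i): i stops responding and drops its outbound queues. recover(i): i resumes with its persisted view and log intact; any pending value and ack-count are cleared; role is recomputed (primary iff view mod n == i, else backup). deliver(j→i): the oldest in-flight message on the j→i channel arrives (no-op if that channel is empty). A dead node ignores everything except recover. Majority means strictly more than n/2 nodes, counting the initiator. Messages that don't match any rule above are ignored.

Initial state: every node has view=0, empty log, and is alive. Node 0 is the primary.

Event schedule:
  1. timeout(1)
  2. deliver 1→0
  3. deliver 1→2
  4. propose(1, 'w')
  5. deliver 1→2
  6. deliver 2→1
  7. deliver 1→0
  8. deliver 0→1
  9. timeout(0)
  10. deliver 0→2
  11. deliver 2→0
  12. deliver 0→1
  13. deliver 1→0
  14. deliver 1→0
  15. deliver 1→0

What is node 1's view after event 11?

1

step 1 timeout(1): 1={prim,v=1,log=-}
step 2 deliver 1→0: 0={back,v=1,log=-}
step 3 deliver 1→2: 2={back,v=1,log=-}
step 4 propose(1,'w'): —
step 5 deliver 1→2: 2={back,v=1,log=w}
step 6 deliver 2→1: 1={prim,v=1,log=w}
step 7 deliver 1→0: 0={back,v=1,log=w}
step 8 deliver 0→1: —
step 9 timeout(0): 0={back,v=2,log=w}
step 10 deliver 0→2: 2={prim,v=2,log=w}
step 11 deliver 2→0: —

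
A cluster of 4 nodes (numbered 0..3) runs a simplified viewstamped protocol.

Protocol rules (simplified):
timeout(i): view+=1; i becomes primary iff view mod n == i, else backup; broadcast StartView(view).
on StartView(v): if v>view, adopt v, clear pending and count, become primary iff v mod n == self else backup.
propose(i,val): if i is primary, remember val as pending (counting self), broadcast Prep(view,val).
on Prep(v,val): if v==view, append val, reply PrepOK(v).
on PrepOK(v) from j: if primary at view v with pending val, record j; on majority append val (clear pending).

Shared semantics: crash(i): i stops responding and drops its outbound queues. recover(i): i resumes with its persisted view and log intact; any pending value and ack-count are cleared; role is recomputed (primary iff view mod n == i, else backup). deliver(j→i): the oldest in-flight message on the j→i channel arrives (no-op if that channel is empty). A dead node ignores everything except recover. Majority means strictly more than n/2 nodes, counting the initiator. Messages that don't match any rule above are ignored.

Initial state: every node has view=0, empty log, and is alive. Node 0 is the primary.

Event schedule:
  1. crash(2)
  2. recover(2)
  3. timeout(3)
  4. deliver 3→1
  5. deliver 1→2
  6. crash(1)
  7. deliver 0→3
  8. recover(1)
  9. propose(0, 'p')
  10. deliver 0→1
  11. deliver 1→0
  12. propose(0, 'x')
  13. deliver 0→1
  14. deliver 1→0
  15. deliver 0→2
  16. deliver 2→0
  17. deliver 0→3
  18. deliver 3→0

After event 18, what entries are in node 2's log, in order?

[1] crash(2) → N2(✗back v0 [-])
[2] recover(2) → N2(back v0 [-])
[3] timeout(3) → N3(back v1 [-])
[4] deliver 3→1 → N1(prim v1 [-])
[5] deliver 1→2 → ∅
[6] crash(1) → N1(✗prim v1 [-])
[7] deliver 0→3 → ∅
[8] recover(1) → N1(prim v1 [-])
[9] propose(0,'p') → ∅
[10] deliver 0→1 → ∅
[11] deliver 1→0 → ∅
[12] propose(0,'x') → ∅
[13] deliver 0→1 → ∅
[14] deliver 1→0 → ∅
[15] deliver 0→2 → N2(back v0 [p])
[16] deliver 2→0 → ∅
[17] deliver 0→3 → ∅
[18] deliver 3→0 → N0(back v1 [-])

p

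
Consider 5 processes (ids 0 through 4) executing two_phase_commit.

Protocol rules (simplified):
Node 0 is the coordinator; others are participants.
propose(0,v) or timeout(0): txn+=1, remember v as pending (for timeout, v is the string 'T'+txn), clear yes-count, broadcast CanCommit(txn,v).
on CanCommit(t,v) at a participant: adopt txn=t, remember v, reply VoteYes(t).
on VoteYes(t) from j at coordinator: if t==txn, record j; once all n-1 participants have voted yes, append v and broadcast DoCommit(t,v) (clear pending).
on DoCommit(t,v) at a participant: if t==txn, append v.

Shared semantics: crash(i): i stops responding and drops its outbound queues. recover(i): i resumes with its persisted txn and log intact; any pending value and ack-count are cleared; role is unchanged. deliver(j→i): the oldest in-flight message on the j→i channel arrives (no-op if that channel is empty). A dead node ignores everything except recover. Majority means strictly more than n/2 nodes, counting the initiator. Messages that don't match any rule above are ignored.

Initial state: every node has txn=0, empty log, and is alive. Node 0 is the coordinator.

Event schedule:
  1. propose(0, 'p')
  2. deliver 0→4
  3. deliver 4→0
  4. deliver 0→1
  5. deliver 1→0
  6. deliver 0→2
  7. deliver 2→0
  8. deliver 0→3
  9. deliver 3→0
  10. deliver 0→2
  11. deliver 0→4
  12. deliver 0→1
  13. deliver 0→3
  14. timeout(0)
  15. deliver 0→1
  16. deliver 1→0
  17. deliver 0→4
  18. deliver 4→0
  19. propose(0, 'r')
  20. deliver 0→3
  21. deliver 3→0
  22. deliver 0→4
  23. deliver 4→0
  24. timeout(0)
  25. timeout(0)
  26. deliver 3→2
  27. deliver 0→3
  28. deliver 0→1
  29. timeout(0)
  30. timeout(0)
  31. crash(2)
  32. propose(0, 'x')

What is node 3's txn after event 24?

2

1. propose(0,'p'):  <0:coor t1 ->
2. deliver 0→4:  <4:part t1 ->
3. deliver 4→0:  nop
4. deliver 0→1:  <1:part t1 ->
5. deliver 1→0:  nop
6. deliver 0→2:  <2:part t1 ->
7. deliver 2→0:  nop
8. deliver 0→3:  <3:part t1 ->
9. deliver 3→0:  <0:coor t1 p>
10. deliver 0→2:  <2:part t1 p>
11. deliver 0→4:  <4:part t1 p>
12. deliver 0→1:  <1:part t1 p>
13. deliver 0→3:  <3:part t1 p>
14. timeout(0):  <0:coor t2 p>
15. deliver 0→1:  <1:part t2 p>
16. deliver 1→0:  nop
17. deliver 0→4:  <4:part t2 p>
18. deliver 4→0:  nop
19. propose(0,'r'):  <0:coor t3 p>
20. deliver 0→3:  <3:part t2 p>
21. deliver 3→0:  nop
22. deliver 0→4:  <4:part t3 p>
23. deliver 4→0:  nop
24. timeout(0):  <0:coor t4 p>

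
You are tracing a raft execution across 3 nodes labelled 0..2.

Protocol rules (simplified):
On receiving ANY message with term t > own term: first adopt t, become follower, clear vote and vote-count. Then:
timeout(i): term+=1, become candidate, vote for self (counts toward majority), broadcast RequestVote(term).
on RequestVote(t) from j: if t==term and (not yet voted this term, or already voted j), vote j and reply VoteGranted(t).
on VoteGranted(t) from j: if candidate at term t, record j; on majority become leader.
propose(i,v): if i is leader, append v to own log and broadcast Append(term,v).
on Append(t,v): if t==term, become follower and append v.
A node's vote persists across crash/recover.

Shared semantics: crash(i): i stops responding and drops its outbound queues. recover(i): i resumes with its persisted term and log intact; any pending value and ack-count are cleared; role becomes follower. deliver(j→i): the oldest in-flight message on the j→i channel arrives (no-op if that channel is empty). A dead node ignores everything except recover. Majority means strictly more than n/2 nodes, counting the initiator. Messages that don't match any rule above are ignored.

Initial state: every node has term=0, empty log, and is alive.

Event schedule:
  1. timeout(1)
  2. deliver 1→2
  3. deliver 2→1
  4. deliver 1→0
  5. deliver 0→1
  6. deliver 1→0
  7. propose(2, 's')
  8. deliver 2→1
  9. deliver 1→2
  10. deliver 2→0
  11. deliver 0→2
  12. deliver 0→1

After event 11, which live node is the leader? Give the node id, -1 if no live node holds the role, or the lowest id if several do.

1

after 1 — timeout(1): n1:cand/t1/[-]
after 2 — deliver 1→2: n2:foll/t1/[-]
after 3 — deliver 2→1: n1:lead/t1/[-]
after 4 — deliver 1→0: n0:foll/t1/[-]
after 5 — deliver 0→1: ·
after 6 — deliver 1→0: ·
after 7 — propose(2,'s'): ·
after 8 — deliver 2→1: ·
after 9 — deliver 1→2: ·
after 10 — deliver 2→0: ·
after 11 — deliver 0→2: ·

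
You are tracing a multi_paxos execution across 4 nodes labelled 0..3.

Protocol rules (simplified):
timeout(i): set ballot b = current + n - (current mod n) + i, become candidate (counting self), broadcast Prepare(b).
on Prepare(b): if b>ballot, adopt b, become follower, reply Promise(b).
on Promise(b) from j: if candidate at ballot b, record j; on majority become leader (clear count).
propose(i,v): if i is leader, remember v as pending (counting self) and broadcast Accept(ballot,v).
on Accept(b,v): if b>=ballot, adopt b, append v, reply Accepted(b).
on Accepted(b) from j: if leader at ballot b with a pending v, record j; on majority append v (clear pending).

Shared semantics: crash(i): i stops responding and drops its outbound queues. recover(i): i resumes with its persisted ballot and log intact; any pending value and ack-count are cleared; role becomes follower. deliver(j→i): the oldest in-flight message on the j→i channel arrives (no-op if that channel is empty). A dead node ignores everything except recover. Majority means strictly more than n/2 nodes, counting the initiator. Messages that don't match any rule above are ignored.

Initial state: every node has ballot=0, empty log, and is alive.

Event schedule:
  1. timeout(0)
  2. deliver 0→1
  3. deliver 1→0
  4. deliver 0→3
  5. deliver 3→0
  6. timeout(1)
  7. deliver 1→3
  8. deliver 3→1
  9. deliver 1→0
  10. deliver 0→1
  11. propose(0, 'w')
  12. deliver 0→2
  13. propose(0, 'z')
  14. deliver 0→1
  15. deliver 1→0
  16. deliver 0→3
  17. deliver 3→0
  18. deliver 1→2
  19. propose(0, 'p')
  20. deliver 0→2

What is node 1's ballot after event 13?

9

1. timeout(0):  <0:cand b4 ->
2. deliver 0→1:  <1:foll b4 ->
3. deliver 1→0:  nop
4. deliver 0→3:  <3:foll b4 ->
5. deliver 3→0:  <0:lead b4 ->
6. timeout(1):  <1:cand b9 ->
7. deliver 1→3:  <3:foll b9 ->
8. deliver 3→1:  nop
9. deliver 1→0:  <0:foll b9 ->
10. deliver 0→1:  <1:lead b9 ->
11. propose(0,'w'):  nop
12. deliver 0→2:  <2:foll b4 ->
13. propose(0,'z'):  nop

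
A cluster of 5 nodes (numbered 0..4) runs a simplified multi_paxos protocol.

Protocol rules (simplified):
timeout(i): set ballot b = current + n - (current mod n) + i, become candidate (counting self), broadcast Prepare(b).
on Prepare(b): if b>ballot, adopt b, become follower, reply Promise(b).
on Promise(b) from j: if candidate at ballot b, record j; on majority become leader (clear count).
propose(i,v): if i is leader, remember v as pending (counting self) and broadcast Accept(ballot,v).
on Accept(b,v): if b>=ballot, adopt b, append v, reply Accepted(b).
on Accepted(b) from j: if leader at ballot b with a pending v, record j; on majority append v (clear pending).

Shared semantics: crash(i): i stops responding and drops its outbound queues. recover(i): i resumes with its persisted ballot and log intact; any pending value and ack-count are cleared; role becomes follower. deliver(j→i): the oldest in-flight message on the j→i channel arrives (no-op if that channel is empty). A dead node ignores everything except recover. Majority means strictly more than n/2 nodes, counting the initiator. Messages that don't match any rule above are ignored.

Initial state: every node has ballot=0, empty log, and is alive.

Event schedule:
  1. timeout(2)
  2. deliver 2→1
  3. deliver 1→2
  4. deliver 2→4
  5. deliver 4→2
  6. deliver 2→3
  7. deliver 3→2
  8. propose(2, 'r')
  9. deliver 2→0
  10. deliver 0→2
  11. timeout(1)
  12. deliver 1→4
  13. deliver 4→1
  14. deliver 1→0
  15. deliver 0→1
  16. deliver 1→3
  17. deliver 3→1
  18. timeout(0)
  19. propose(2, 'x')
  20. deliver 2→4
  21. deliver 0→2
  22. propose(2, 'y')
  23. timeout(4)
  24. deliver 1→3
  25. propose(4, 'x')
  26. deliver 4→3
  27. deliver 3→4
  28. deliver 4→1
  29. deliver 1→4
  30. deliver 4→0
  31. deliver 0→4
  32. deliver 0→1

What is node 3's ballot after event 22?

[1] timeout(2) → N2(cand b7 [-])
[2] deliver 2→1 → N1(foll b7 [-])
[3] deliver 1→2 → ∅
[4] deliver 2→4 → N4(foll b7 [-])
[5] deliver 4→2 → N2(lead b7 [-])
[6] deliver 2→3 → N3(foll b7 [-])
[7] deliver 3→2 → ∅
[8] propose(2,'r') → ∅
[9] deliver 2→0 → N0(foll b7 [-])
[10] deliver 0→2 → ∅
[11] timeout(1) → N1(cand b11 [-])
[12] deliver 1→4 → N4(foll b11 [-])
[13] deliver 4→1 → ∅
[14] deliver 1→0 → N0(foll b11 [-])
[15] deliver 0→1 → N1(lead b11 [-])
[16] deliver 1→3 → N3(foll b11 [-])
[17] deliver 3→1 → ∅
[18] timeout(0) → N0(cand b15 [-])
[19] propose(2,'x') → ∅
[20] deliver 2→4 → ∅
[21] deliver 0→2 → N2(foll b15 [-])
[22] propose(2,'y') → ∅

11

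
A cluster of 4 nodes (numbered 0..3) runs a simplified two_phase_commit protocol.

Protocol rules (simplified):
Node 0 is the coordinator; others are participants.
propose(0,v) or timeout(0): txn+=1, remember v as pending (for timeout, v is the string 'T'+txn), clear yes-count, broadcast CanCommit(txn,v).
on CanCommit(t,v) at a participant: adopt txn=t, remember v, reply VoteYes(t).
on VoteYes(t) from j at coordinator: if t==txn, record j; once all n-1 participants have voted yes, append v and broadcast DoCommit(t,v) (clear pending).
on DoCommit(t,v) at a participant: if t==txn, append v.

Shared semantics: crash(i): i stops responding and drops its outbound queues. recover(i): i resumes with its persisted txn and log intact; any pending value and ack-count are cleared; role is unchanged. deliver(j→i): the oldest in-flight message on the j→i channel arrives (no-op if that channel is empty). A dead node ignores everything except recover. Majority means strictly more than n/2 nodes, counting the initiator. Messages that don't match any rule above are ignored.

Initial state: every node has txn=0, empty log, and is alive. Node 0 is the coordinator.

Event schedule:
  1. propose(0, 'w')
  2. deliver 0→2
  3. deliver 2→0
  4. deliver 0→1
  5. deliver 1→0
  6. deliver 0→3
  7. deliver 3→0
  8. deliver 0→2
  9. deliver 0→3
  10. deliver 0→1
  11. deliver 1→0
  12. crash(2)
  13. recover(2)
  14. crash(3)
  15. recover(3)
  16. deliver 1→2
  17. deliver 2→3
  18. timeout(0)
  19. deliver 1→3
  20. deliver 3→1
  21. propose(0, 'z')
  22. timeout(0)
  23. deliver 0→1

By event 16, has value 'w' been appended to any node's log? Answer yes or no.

yes

after 1 — propose(0,'w'): n0:coor/t1/[-]
after 2 — deliver 0→2: n2:part/t1/[-]
after 3 — deliver 2→0: ·
after 4 — deliver 0→1: n1:part/t1/[-]
after 5 — deliver 1→0: ·
after 6 — deliver 0→3: n3:part/t1/[-]
after 7 — deliver 3→0: n0:coor/t1/[w]
after 8 — deliver 0→2: n2:part/t1/[w]
after 9 — deliver 0→3: n3:part/t1/[w]
after 10 — deliver 0→1: n1:part/t1/[w]
after 11 — deliver 1→0: ·
after 12 — crash(2): n2:✗part/t1/[w]
after 13 — recover(2): n2:part/t1/[w]
after 14 — crash(3): n3:✗part/t1/[w]
after 15 — recover(3): n3:part/t1/[w]
after 16 — deliver 1→2: ·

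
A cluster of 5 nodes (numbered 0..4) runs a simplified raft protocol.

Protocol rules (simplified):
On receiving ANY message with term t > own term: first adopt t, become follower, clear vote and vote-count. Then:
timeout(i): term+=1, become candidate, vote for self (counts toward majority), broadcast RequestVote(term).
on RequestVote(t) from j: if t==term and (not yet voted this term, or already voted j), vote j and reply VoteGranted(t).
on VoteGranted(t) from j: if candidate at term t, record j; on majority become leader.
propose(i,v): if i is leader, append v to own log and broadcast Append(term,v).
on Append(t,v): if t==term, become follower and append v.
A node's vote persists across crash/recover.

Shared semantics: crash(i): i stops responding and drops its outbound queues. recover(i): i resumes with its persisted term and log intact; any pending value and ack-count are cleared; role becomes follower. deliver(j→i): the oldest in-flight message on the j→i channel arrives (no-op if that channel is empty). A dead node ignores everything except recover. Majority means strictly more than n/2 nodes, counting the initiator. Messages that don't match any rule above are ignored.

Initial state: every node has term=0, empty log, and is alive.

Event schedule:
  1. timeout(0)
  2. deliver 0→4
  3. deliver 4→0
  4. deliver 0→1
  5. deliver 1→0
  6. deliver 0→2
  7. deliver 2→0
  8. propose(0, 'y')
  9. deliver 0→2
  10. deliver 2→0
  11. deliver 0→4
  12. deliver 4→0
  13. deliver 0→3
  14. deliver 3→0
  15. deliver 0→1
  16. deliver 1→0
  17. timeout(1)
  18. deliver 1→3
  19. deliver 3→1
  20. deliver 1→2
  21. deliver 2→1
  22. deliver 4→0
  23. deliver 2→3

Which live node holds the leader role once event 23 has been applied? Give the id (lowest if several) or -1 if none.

0

[1] timeout(0) → N0(cand t1 [-])
[2] deliver 0→4 → N4(foll t1 [-])
[3] deliver 4→0 → ∅
[4] deliver 0→1 → N1(foll t1 [-])
[5] deliver 1→0 → N0(lead t1 [-])
[6] deliver 0→2 → N2(foll t1 [-])
[7] deliver 2→0 → ∅
[8] propose(0,'y') → N0(lead t1 [y])
[9] deliver 0→2 → N2(foll t1 [y])
[10] deliver 2→0 → ∅
[11] deliver 0→4 → N4(foll t1 [y])
[12] deliver 4→0 → ∅
[13] deliver 0→3 → N3(foll t1 [-])
[14] deliver 3→0 → ∅
[15] deliver 0→1 → N1(foll t1 [y])
[16] deliver 1→0 → ∅
[17] timeout(1) → N1(cand t2 [y])
[18] deliver 1→3 → N3(foll t2 [-])
[19] deliver 3→1 → ∅
[20] deliver 1→2 → N2(foll t2 [y])
[21] deliver 2→1 → N1(lead t2 [y])
[22] deliver 4→0 → ∅
[23] deliver 2→3 → ∅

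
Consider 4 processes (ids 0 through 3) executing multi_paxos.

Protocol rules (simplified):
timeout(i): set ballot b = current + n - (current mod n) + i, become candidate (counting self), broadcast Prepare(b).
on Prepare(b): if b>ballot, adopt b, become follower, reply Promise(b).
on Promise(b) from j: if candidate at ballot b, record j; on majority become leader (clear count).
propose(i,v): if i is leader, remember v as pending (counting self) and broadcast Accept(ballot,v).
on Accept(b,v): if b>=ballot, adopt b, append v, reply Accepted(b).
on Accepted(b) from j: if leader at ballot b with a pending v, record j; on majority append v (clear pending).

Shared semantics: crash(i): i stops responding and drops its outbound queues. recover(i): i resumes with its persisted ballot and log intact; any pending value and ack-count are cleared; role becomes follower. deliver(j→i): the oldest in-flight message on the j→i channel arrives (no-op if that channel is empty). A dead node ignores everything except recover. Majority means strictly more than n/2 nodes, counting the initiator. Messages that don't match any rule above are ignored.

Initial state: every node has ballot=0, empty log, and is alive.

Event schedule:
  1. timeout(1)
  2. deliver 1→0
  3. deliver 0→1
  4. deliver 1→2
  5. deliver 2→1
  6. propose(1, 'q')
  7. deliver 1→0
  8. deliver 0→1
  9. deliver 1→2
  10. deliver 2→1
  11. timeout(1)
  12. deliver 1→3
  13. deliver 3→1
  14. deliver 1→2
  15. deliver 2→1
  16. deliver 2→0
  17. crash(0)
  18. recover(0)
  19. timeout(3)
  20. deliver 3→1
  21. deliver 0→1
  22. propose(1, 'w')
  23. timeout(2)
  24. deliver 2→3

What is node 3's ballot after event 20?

11

step 1 timeout(1): 1={cand,b=5,log=-}
step 2 deliver 1→0: 0={foll,b=5,log=-}
step 3 deliver 0→1: —
step 4 deliver 1→2: 2={foll,b=5,log=-}
step 5 deliver 2→1: 1={lead,b=5,log=-}
step 6 propose(1,'q'): —
step 7 deliver 1→0: 0={foll,b=5,log=q}
step 8 deliver 0→1: —
step 9 deliver 1→2: 2={foll,b=5,log=q}
step 10 deliver 2→1: 1={lead,b=5,log=q}
step 11 timeout(1): 1={cand,b=9,log=q}
step 12 deliver 1→3: 3={foll,b=5,log=-}
step 13 deliver 3→1: —
step 14 deliver 1→2: 2={foll,b=9,log=q}
step 15 deliver 2→1: —
step 16 deliver 2→0: —
step 17 crash(0): 0={✗foll,b=5,log=q}
step 18 recover(0): 0={foll,b=5,log=q}
step 19 timeout(3): 3={cand,b=11,log=-}
step 20 deliver 3→1: 1={foll,b=11,log=q}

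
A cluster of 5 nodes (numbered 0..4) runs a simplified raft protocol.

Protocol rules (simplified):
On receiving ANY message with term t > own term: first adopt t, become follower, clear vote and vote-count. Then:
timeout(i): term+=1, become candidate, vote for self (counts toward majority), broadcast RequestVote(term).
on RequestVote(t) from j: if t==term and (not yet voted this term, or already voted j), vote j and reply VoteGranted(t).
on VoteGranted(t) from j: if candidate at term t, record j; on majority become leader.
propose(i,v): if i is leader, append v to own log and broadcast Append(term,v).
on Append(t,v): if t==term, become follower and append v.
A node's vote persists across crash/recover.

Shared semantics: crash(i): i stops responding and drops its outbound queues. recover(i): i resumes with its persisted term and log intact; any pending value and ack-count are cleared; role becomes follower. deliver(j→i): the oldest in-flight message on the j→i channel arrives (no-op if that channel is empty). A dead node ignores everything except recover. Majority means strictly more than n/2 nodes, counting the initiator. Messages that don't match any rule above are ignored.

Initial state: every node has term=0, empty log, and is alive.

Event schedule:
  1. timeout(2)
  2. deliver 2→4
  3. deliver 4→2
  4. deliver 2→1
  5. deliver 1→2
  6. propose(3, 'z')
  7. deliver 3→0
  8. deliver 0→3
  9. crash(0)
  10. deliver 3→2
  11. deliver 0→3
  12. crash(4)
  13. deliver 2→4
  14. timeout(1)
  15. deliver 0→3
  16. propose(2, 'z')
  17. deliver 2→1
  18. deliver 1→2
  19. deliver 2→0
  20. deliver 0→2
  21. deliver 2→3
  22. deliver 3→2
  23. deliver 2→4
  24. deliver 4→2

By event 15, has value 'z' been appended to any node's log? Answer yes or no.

step 1 timeout(2): 2={cand,t=1,log=-}
step 2 deliver 2→4: 4={foll,t=1,log=-}
step 3 deliver 4→2: —
step 4 deliver 2→1: 1={foll,t=1,log=-}
step 5 deliver 1→2: 2={lead,t=1,log=-}
step 6 propose(3,'z'): —
step 7 deliver 3→0: —
step 8 deliver 0→3: —
step 9 crash(0): 0={✗foll,t=0,log=-}
step 10 deliver 3→2: —
step 11 deliver 0→3: —
step 12 crash(4): 4={✗foll,t=1,log=-}
step 13 deliver 2→4: —
step 14 timeout(1): 1={cand,t=2,log=-}
step 15 deliver 0→3: —

no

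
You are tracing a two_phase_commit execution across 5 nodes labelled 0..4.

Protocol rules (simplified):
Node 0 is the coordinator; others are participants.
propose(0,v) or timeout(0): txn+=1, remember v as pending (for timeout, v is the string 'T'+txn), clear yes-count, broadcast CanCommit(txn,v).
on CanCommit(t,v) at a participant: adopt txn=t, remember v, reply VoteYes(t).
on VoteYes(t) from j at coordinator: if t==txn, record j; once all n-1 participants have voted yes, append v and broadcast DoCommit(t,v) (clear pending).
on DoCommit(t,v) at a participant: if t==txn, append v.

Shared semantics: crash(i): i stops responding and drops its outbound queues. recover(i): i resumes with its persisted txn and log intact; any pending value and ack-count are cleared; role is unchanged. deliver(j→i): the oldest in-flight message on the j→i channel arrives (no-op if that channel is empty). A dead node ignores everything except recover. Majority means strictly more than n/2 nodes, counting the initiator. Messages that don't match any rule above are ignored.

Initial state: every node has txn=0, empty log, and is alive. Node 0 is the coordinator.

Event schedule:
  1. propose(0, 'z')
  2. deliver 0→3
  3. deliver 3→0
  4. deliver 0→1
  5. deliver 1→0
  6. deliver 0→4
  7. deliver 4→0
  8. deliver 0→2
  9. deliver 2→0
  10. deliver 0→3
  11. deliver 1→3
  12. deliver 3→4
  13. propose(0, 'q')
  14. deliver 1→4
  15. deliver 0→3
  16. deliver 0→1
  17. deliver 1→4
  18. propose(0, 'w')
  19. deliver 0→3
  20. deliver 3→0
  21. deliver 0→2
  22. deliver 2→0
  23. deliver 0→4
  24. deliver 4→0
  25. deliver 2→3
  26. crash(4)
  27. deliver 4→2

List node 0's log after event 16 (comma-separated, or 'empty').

1. propose(0,'z'):  <0:coor t1 ->
2. deliver 0→3:  <3:part t1 ->
3. deliver 3→0:  nop
4. deliver 0→1:  <1:part t1 ->
5. deliver 1→0:  nop
6. deliver 0→4:  <4:part t1 ->
7. deliver 4→0:  nop
8. deliver 0→2:  <2:part t1 ->
9. deliver 2→0:  <0:coor t1 z>
10. deliver 0→3:  <3:part t1 z>
11. deliver 1→3:  nop
12. deliver 3→4:  nop
13. propose(0,'q'):  <0:coor t2 z>
14. deliver 1→4:  nop
15. deliver 0→3:  <3:part t2 z>
16. deliver 0→1:  <1:part t1 z>

z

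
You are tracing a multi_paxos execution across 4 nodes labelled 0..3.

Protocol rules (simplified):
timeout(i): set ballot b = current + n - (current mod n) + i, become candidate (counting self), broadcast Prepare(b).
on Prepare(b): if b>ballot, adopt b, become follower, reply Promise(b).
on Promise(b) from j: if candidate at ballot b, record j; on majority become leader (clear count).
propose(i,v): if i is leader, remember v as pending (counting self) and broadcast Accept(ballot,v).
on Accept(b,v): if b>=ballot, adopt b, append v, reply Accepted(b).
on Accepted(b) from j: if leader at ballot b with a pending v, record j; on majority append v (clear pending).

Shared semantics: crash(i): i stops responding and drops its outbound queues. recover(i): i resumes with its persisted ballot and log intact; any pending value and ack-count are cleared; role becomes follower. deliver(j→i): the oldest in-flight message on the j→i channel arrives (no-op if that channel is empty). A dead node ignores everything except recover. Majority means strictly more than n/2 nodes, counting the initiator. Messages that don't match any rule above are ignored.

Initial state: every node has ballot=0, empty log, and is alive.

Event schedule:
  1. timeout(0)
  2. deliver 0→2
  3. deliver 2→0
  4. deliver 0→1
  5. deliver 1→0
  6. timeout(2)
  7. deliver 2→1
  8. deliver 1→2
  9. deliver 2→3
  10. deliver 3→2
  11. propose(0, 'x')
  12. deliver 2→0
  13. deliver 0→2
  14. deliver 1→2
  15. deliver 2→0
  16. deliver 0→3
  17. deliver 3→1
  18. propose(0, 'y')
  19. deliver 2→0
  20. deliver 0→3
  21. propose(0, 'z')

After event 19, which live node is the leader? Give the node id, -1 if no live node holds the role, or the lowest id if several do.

2

step 1 timeout(0): 0={cand,b=4,log=-}
step 2 deliver 0→2: 2={foll,b=4,log=-}
step 3 deliver 2→0: —
step 4 deliver 0→1: 1={foll,b=4,log=-}
step 5 deliver 1→0: 0={lead,b=4,log=-}
step 6 timeout(2): 2={cand,b=10,log=-}
step 7 deliver 2→1: 1={foll,b=10,log=-}
step 8 deliver 1→2: —
step 9 deliver 2→3: 3={foll,b=10,log=-}
step 10 deliver 3→2: 2={lead,b=10,log=-}
step 11 propose(0,'x'): —
step 12 deliver 2→0: 0={foll,b=10,log=-}
step 13 deliver 0→2: —
step 14 deliver 1→2: —
step 15 deliver 2→0: —
step 16 deliver 0→3: —
step 17 deliver 3→1: —
step 18 propose(0,'y'): —
step 19 deliver 2→0: —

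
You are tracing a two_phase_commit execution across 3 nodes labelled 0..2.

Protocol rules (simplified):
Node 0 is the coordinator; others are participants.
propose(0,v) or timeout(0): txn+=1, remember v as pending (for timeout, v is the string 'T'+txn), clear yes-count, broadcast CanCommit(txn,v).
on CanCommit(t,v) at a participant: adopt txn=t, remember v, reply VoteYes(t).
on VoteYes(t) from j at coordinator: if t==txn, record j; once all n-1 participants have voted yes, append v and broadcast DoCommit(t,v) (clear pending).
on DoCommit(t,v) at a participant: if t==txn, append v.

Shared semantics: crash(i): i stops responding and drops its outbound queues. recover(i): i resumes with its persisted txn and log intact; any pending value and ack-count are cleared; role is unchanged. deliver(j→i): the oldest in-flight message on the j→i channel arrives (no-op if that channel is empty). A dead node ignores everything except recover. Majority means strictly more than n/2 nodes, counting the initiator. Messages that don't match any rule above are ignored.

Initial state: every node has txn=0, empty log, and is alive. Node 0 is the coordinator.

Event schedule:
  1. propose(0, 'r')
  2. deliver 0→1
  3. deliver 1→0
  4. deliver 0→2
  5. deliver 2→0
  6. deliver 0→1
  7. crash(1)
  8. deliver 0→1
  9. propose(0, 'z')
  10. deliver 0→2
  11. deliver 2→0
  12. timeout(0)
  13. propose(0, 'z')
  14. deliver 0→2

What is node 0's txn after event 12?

3

step 1 propose(0,'r'): 0={coor,t=1,log=-}
step 2 deliver 0→1: 1={part,t=1,log=-}
step 3 deliver 1→0: —
step 4 deliver 0→2: 2={part,t=1,log=-}
step 5 deliver 2→0: 0={coor,t=1,log=r}
step 6 deliver 0→1: 1={part,t=1,log=r}
step 7 crash(1): 1={✗part,t=1,log=r}
step 8 deliver 0→1: —
step 9 propose(0,'z'): 0={coor,t=2,log=r}
step 10 deliver 0→2: 2={part,t=1,log=r}
step 11 deliver 2→0: —
step 12 timeout(0): 0={coor,t=3,log=r}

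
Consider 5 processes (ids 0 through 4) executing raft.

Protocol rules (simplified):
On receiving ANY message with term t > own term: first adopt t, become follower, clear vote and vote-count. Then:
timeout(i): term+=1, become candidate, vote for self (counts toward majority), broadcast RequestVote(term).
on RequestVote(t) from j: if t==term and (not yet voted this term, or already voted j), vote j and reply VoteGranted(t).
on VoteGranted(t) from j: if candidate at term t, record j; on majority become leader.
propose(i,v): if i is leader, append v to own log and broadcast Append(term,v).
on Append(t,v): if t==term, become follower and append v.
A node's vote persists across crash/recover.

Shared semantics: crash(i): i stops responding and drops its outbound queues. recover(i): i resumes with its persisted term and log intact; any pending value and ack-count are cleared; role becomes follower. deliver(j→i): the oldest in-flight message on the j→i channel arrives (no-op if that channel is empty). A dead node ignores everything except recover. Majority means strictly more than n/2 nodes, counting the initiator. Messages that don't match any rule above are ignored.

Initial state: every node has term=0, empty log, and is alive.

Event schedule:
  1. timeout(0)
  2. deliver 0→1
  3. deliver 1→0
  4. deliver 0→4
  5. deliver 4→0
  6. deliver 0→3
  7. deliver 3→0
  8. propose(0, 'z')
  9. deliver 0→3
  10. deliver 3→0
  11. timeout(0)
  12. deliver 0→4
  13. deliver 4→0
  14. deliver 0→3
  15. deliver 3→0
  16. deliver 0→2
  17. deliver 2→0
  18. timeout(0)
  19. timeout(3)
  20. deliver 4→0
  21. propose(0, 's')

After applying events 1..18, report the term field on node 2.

step 1 timeout(0): 0={cand,t=1,log=-}
step 2 deliver 0→1: 1={foll,t=1,log=-}
step 3 deliver 1→0: —
step 4 deliver 0→4: 4={foll,t=1,log=-}
step 5 deliver 4→0: 0={lead,t=1,log=-}
step 6 deliver 0→3: 3={foll,t=1,log=-}
step 7 deliver 3→0: —
step 8 propose(0,'z'): 0={lead,t=1,log=z}
step 9 deliver 0→3: 3={foll,t=1,log=z}
step 10 deliver 3→0: —
step 11 timeout(0): 0={cand,t=2,log=z}
step 12 deliver 0→4: 4={foll,t=1,log=z}
step 13 deliver 4→0: —
step 14 deliver 0→3: 3={foll,t=2,log=z}
step 15 deliver 3→0: —
step 16 deliver 0→2: 2={foll,t=1,log=-}
step 17 deliver 2→0: —
step 18 timeout(0): 0={cand,t=3,log=z}

1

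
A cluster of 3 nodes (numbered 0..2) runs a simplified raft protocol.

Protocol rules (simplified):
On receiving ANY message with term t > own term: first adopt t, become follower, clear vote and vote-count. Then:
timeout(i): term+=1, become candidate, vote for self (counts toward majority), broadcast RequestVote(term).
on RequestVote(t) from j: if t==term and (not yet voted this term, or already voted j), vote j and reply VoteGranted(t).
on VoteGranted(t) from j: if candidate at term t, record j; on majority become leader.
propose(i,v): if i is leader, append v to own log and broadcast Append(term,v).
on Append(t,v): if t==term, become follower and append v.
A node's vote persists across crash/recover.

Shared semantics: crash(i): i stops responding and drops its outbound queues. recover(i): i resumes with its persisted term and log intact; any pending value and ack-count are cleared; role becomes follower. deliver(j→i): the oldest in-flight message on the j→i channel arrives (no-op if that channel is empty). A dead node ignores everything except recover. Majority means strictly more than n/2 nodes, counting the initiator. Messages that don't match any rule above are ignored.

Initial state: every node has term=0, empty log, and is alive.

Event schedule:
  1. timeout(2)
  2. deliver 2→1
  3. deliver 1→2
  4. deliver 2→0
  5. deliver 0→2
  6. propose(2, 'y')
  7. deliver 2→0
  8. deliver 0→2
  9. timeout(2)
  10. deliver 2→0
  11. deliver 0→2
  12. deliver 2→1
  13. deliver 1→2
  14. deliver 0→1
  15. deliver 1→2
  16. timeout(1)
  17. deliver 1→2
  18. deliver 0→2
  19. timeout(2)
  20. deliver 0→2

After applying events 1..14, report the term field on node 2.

step 1 timeout(2): 2={cand,t=1,log=-}
step 2 deliver 2→1: 1={foll,t=1,log=-}
step 3 deliver 1→2: 2={lead,t=1,log=-}
step 4 deliver 2→0: 0={foll,t=1,log=-}
step 5 deliver 0→2: —
step 6 propose(2,'y'): 2={lead,t=1,log=y}
step 7 deliver 2→0: 0={foll,t=1,log=y}
step 8 deliver 0→2: —
step 9 timeout(2): 2={cand,t=2,log=y}
step 10 deliver 2→0: 0={foll,t=2,log=y}
step 11 deliver 0→2: 2={lead,t=2,log=y}
step 12 deliver 2→1: 1={foll,t=1,log=y}
step 13 deliver 1→2: —
step 14 deliver 0→1: —

2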